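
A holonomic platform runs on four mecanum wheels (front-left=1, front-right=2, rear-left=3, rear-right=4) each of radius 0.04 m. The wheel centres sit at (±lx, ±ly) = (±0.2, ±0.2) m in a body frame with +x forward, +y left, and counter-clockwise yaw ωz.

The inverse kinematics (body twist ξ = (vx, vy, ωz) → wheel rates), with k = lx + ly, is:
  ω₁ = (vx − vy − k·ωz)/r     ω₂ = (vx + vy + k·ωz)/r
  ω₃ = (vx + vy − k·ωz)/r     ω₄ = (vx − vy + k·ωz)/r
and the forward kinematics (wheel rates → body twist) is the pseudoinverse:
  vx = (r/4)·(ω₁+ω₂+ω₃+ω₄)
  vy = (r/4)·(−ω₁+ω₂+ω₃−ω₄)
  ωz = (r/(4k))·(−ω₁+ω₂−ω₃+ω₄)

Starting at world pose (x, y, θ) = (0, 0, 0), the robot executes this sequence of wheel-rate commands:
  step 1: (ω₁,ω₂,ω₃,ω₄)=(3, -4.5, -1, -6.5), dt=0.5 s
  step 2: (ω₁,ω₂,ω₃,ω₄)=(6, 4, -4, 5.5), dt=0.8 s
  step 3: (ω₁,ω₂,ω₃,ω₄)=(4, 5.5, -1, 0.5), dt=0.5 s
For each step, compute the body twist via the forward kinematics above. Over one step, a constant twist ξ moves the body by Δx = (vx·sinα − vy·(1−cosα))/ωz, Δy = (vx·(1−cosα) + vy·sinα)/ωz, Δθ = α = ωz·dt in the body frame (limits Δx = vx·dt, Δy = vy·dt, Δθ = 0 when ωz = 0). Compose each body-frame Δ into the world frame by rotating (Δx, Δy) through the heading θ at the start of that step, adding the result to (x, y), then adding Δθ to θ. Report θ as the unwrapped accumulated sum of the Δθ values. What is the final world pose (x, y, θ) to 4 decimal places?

(0.0829, -0.1056, 0.0250)

step 1: ξ=(vx,vy,ωz)=(-0.0900, -0.0200, -0.3250), dt=0.5 → body Δ=(-0.0456, -0.0063, -0.1625) → world pose (-0.0456, -0.0063, -0.1625)
step 2: ξ=(vx,vy,ωz)=(0.1150, -0.1150, 0.1875), dt=0.8 → body Δ=(0.0985, -0.0848, 0.1500) → world pose (0.0379, -0.1059, -0.0125)
step 3: ξ=(vx,vy,ωz)=(0.0900, 0.0000, 0.0750), dt=0.5 → body Δ=(0.0450, 0.0008, 0.0375) → world pose (0.0829, -0.1056, 0.0250)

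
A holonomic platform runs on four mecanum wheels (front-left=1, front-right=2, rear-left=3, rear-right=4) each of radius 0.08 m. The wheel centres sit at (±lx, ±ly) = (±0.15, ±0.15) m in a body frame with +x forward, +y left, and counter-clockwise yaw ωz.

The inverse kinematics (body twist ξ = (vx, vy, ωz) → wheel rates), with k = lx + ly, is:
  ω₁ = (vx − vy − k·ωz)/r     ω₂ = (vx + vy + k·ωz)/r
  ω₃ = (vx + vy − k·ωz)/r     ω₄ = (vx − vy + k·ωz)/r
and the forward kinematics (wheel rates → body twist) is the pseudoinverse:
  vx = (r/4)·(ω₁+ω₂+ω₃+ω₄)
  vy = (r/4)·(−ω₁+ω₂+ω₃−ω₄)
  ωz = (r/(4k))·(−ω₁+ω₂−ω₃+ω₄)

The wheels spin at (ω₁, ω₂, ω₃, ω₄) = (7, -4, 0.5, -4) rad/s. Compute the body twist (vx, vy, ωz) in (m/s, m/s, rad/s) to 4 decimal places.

(-0.0100, -0.1300, -1.0333)

k = lx + ly = 0.15 + 0.15 = 0.3000
ω₁+ω₂+ω₃+ω₄ = -0.5000  →  vx = (0.08/4)·-0.5000 = -0.0100
−ω₁+ω₂+ω₃−ω₄ = -6.5000  →  vy = (0.08/4)·-6.5000 = -0.1300
−ω₁+ω₂−ω₃+ω₄ = -15.5000  →  ωz = (0.08/1.2000)·-15.5000 = -1.0333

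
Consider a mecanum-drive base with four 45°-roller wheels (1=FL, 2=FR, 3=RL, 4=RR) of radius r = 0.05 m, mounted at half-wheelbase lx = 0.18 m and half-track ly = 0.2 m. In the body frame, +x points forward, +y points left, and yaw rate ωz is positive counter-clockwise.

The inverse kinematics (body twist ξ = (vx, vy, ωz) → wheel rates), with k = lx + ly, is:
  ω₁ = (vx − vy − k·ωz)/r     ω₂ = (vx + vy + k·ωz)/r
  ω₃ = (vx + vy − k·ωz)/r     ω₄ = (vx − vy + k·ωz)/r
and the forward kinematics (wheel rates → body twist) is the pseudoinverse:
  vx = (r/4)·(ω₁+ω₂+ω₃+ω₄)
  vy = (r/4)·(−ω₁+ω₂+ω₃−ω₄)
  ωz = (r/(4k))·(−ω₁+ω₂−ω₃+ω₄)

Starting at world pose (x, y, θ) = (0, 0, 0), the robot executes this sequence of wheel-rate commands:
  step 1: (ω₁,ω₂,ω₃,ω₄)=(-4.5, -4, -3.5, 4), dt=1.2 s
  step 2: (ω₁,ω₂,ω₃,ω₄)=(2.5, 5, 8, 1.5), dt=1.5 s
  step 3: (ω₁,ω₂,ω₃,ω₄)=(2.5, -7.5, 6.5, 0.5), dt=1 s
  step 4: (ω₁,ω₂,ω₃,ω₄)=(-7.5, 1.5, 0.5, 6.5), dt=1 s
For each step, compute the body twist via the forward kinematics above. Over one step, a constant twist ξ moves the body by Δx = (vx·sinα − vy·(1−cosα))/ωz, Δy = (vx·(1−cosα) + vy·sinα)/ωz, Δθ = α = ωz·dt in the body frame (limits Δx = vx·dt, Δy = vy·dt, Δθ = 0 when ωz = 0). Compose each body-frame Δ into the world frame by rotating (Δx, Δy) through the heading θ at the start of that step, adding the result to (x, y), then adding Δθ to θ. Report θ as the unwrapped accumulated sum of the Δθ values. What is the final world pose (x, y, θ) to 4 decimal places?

step 1: ξ=(vx,vy,ωz)=(-0.1000, -0.0875, 0.2632), dt=1.2 → body Δ=(-0.1016, -0.1221, 0.3158) → world pose (-0.1016, -0.1221, 0.3158)
step 2: ξ=(vx,vy,ωz)=(0.2125, 0.1125, -0.1316), dt=1.5 → body Δ=(0.3333, 0.1363, -0.1974) → world pose (0.1729, 0.1110, 0.1184)
step 3: ξ=(vx,vy,ωz)=(0.0250, -0.0500, -0.5263), dt=1.0 → body Δ=(0.0110, -0.0542, -0.5263) → world pose (0.1902, 0.0585, -0.4079)
step 4: ξ=(vx,vy,ωz)=(0.0125, 0.0375, 0.4934), dt=1.0 → body Δ=(0.0029, 0.0390, 0.4934) → world pose (0.2084, 0.0932, 0.0855)

(0.2084, 0.0932, 0.0855)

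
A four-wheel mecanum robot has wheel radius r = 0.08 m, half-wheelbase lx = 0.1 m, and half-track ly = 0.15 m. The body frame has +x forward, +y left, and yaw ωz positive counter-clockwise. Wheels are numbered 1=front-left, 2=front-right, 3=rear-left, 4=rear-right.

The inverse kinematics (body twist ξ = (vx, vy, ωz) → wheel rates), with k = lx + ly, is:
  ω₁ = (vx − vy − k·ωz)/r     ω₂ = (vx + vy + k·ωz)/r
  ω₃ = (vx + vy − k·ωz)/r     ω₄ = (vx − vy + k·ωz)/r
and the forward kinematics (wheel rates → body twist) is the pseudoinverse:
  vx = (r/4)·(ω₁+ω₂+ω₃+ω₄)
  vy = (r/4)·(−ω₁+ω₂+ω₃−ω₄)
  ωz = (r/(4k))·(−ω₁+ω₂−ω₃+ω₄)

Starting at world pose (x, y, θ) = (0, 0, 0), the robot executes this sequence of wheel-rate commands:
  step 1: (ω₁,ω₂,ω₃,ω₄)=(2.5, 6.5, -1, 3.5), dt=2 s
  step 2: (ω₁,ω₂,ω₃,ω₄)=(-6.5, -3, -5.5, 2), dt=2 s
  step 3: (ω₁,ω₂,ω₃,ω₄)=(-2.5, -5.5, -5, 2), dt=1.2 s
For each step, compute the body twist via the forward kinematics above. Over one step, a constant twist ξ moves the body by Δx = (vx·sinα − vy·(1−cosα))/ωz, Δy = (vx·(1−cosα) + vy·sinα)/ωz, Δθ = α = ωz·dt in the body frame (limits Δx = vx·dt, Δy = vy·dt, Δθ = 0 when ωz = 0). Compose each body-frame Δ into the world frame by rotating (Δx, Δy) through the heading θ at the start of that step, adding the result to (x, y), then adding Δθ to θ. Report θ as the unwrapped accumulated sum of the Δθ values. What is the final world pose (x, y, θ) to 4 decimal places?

step 1: ξ=(vx,vy,ωz)=(0.2300, -0.0100, 0.6800), dt=2.0 → body Δ=(0.3424, 0.2531, 1.3600) → world pose (0.3424, 0.2531, 1.3600)
step 2: ξ=(vx,vy,ωz)=(-0.2600, -0.0800, 0.8800), dt=2.0 → body Δ=(-0.1822, -0.4403, 1.7600) → world pose (0.7348, -0.0172, 3.1200)
step 3: ξ=(vx,vy,ωz)=(-0.2200, -0.2000, 0.3200), dt=1.2 → body Δ=(-0.2120, -0.2842, 0.3840) → world pose (0.9530, 0.2624, 3.5040)

(0.9530, 0.2624, 3.5040)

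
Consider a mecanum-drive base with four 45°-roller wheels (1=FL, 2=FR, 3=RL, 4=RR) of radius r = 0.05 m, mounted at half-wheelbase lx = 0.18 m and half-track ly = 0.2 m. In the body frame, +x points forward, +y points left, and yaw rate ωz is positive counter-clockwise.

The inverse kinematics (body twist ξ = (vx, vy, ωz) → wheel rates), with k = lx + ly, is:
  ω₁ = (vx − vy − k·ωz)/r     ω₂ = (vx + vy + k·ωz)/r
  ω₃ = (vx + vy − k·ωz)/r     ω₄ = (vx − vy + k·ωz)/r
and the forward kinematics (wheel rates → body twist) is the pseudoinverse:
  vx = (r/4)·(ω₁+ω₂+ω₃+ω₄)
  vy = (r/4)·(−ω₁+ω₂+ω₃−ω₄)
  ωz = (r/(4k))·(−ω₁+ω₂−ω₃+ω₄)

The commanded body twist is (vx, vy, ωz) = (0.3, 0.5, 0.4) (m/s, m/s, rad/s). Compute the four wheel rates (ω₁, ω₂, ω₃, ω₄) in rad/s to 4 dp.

k = lx + ly = 0.18 + 0.2 = 0.3800;  k·ωz = 0.3800·0.4 = 0.1520
ω₁ (FL) = (vx − vy − k·ωz)/r = -0.3520/0.05 = -7.0400
ω₂ (FR) = (vx + vy + k·ωz)/r = 0.9520/0.05 = 19.0400
ω₃ (RL) = (vx + vy − k·ωz)/r = 0.6480/0.05 = 12.9600
ω₄ (RR) = (vx − vy + k·ωz)/r = -0.0480/0.05 = -0.9600

(-7.0400, 19.0400, 12.9600, -0.9600)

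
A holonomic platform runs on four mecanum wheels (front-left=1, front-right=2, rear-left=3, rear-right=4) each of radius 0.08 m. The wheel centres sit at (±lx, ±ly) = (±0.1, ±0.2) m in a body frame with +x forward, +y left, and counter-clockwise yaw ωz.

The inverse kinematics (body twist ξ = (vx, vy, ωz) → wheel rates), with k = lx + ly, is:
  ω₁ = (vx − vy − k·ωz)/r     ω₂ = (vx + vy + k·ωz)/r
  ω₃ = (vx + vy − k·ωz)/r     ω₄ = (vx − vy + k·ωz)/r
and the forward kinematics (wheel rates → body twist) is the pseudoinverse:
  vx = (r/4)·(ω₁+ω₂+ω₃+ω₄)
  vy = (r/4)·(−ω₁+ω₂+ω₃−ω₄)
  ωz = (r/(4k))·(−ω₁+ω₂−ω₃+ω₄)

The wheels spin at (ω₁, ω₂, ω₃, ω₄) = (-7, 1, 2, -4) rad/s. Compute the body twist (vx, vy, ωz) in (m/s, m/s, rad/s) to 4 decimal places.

(-0.1600, 0.2800, 0.1333)

k = lx + ly = 0.1 + 0.2 = 0.3000
ω₁+ω₂+ω₃+ω₄ = -8.0000  →  vx = (0.08/4)·-8.0000 = -0.1600
−ω₁+ω₂+ω₃−ω₄ = 14.0000  →  vy = (0.08/4)·14.0000 = 0.2800
−ω₁+ω₂−ω₃+ω₄ = 2.0000  →  ωz = (0.08/1.2000)·2.0000 = 0.1333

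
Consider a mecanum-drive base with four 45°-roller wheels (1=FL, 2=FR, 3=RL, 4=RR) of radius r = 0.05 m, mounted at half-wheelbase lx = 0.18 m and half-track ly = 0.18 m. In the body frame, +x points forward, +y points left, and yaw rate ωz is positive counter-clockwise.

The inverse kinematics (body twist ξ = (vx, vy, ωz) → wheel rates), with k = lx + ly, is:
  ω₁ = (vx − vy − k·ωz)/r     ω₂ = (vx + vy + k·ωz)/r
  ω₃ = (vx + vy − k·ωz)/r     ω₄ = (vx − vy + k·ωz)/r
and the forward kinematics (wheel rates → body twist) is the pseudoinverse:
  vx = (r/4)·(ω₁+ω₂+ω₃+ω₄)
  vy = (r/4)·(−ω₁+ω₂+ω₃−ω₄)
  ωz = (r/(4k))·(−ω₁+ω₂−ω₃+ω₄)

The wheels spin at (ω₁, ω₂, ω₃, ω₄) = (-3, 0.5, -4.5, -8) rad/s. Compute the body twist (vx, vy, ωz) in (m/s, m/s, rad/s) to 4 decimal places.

(-0.1875, 0.0875, 0.0000)

k = lx + ly = 0.18 + 0.18 = 0.3600
ω₁+ω₂+ω₃+ω₄ = -15.0000  →  vx = (0.05/4)·-15.0000 = -0.1875
−ω₁+ω₂+ω₃−ω₄ = 7.0000  →  vy = (0.05/4)·7.0000 = 0.0875
−ω₁+ω₂−ω₃+ω₄ = 0.0000  →  ωz = (0.05/1.4400)·0.0000 = 0.0000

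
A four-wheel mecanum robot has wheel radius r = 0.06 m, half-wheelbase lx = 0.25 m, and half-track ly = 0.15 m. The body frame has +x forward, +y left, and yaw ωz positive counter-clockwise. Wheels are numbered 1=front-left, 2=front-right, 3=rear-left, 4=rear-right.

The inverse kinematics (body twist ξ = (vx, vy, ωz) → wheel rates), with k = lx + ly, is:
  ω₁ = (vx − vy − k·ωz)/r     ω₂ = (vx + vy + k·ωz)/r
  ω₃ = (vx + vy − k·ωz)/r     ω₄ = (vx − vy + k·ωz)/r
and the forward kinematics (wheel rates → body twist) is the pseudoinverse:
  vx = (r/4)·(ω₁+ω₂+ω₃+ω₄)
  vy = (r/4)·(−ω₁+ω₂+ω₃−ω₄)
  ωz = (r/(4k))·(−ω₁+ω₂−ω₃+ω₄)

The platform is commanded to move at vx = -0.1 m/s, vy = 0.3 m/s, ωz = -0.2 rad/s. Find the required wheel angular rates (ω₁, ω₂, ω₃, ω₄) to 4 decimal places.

k = lx + ly = 0.25 + 0.15 = 0.4000;  k·ωz = 0.4000·-0.2 = -0.0800
ω₁ (FL) = (vx − vy − k·ωz)/r = -0.3200/0.06 = -5.3333
ω₂ (FR) = (vx + vy + k·ωz)/r = 0.1200/0.06 = 2.0000
ω₃ (RL) = (vx + vy − k·ωz)/r = 0.2800/0.06 = 4.6667
ω₄ (RR) = (vx − vy + k·ωz)/r = -0.4800/0.06 = -8.0000

(-5.3333, 2.0000, 4.6667, -8.0000)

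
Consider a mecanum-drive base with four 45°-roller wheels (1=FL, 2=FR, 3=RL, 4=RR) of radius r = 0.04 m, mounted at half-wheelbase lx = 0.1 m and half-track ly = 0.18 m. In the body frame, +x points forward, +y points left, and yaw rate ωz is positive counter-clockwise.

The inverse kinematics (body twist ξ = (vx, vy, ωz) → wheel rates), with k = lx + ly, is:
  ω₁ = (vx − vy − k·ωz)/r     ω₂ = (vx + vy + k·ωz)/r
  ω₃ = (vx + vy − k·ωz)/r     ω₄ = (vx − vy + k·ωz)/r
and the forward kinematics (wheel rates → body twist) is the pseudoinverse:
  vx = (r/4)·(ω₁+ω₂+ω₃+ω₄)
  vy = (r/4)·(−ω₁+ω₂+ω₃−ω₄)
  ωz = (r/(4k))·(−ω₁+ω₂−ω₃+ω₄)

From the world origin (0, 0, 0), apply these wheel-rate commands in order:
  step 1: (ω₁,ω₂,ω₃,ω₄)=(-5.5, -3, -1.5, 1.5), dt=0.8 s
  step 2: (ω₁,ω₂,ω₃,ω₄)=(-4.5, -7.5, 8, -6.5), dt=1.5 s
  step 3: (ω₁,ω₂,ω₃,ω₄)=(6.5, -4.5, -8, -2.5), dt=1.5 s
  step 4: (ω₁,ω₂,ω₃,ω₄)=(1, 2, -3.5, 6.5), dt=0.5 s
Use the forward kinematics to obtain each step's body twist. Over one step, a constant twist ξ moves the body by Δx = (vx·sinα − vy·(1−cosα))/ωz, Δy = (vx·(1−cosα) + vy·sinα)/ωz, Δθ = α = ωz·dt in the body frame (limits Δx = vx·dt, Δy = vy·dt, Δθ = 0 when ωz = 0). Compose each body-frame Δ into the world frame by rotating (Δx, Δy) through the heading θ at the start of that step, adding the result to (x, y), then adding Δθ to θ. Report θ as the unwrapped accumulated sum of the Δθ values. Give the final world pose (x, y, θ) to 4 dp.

step 1: ξ=(vx,vy,ωz)=(-0.0850, -0.0050, 0.1964), dt=0.8 → body Δ=(-0.0674, -0.0093, 0.1571) → world pose (-0.0674, -0.0093, 0.1571)
step 2: ξ=(vx,vy,ωz)=(-0.1050, 0.1150, -0.6250), dt=1.5 → body Δ=(-0.0603, 0.2169, -0.9375) → world pose (-0.1609, 0.1955, -0.7804)
step 3: ξ=(vx,vy,ωz)=(-0.0850, -0.1650, -0.1964), dt=1.5 → body Δ=(-0.1619, -0.2253, -0.2946) → world pose (-0.4344, 0.1492, -1.0750)
step 4: ξ=(vx,vy,ωz)=(0.0600, -0.0900, 0.3929), dt=0.5 → body Δ=(0.0342, -0.0418, 0.1964) → world pose (-0.4549, 0.0993, -0.8786)

(-0.4549, 0.0993, -0.8786)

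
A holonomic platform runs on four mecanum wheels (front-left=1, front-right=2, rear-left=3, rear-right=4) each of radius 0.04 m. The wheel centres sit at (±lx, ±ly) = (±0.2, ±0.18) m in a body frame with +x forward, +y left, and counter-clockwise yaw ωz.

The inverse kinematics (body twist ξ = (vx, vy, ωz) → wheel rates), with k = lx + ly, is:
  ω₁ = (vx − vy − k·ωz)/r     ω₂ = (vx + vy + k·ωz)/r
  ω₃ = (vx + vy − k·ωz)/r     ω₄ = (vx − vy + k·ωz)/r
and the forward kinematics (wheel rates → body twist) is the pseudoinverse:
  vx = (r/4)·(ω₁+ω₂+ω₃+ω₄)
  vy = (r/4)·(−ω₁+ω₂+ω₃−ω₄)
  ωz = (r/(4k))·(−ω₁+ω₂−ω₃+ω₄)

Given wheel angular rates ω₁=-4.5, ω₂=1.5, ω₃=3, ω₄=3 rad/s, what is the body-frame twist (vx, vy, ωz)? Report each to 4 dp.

k = lx + ly = 0.2 + 0.18 = 0.3800
ω₁+ω₂+ω₃+ω₄ = 3.0000  →  vx = (0.04/4)·3.0000 = 0.0300
−ω₁+ω₂+ω₃−ω₄ = 6.0000  →  vy = (0.04/4)·6.0000 = 0.0600
−ω₁+ω₂−ω₃+ω₄ = 6.0000  →  ωz = (0.04/1.5200)·6.0000 = 0.1579

(0.0300, 0.0600, 0.1579)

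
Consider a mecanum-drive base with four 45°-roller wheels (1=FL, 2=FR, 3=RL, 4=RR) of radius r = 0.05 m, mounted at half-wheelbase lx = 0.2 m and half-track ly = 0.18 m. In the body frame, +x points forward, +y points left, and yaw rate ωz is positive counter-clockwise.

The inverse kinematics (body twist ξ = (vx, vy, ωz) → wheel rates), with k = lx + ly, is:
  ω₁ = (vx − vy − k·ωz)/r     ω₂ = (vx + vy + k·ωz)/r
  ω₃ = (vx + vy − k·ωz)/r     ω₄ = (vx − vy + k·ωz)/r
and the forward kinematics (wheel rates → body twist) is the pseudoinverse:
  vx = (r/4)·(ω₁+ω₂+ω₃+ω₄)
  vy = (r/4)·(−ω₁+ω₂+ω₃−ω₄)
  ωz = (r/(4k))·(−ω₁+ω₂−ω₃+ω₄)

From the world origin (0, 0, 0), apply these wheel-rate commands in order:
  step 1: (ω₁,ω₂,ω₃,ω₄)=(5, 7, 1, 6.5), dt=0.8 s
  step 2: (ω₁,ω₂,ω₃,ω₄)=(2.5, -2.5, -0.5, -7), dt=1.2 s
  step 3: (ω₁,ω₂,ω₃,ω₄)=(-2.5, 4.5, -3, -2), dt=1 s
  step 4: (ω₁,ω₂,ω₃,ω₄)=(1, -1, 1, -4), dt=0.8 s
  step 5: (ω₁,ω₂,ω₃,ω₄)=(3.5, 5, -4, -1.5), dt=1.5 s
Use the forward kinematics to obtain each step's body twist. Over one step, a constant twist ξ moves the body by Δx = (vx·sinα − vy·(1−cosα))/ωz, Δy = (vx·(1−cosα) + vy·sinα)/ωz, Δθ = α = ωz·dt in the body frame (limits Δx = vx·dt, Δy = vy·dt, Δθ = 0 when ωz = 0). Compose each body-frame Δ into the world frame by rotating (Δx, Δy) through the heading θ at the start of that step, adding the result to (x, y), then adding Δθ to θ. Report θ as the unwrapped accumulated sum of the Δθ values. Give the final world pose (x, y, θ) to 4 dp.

step 1: ξ=(vx,vy,ωz)=(0.2438, -0.0437, 0.2467), dt=0.8 → body Δ=(0.1972, -0.0156, 0.1974) → world pose (0.1972, -0.0156, 0.1974)
step 2: ξ=(vx,vy,ωz)=(-0.0938, 0.0188, -0.3783), dt=1.2 → body Δ=(-0.1037, 0.0468, -0.4539) → world pose (0.0864, 0.0100, -0.2566)
step 3: ξ=(vx,vy,ωz)=(-0.0375, 0.0750, 0.2632), dt=1.0 → body Δ=(-0.0469, 0.0692, 0.2632) → world pose (0.0586, 0.0889, 0.0066)
step 4: ξ=(vx,vy,ωz)=(-0.0375, 0.0375, -0.2303), dt=0.8 → body Δ=(-0.0271, 0.0326, -0.1842) → world pose (0.0313, 0.1213, -0.1776)
step 5: ξ=(vx,vy,ωz)=(0.0375, -0.0125, 0.1316), dt=1.5 → body Δ=(0.0577, -0.0131, 0.1974) → world pose (0.0858, 0.0982, 0.0197)

(0.0858, 0.0982, 0.0197)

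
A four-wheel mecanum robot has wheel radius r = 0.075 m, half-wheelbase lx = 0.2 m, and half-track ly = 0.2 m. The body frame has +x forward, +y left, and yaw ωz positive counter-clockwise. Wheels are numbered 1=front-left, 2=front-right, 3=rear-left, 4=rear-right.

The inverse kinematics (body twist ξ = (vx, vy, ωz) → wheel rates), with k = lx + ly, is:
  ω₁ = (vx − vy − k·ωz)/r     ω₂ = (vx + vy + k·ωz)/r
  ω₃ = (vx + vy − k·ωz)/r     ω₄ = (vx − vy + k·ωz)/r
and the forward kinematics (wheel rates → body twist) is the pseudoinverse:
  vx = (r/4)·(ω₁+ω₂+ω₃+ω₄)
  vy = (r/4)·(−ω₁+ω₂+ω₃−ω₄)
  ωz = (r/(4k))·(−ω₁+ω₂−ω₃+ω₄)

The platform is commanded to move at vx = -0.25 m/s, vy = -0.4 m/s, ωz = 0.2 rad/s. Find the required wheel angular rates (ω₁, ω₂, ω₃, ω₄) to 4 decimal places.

k = lx + ly = 0.2 + 0.2 = 0.4000;  k·ωz = 0.4000·0.2 = 0.0800
ω₁ (FL) = (vx − vy − k·ωz)/r = 0.0700/0.075 = 0.9333
ω₂ (FR) = (vx + vy + k·ωz)/r = -0.5700/0.075 = -7.6000
ω₃ (RL) = (vx + vy − k·ωz)/r = -0.7300/0.075 = -9.7333
ω₄ (RR) = (vx − vy + k·ωz)/r = 0.2300/0.075 = 3.0667

(0.9333, -7.6000, -9.7333, 3.0667)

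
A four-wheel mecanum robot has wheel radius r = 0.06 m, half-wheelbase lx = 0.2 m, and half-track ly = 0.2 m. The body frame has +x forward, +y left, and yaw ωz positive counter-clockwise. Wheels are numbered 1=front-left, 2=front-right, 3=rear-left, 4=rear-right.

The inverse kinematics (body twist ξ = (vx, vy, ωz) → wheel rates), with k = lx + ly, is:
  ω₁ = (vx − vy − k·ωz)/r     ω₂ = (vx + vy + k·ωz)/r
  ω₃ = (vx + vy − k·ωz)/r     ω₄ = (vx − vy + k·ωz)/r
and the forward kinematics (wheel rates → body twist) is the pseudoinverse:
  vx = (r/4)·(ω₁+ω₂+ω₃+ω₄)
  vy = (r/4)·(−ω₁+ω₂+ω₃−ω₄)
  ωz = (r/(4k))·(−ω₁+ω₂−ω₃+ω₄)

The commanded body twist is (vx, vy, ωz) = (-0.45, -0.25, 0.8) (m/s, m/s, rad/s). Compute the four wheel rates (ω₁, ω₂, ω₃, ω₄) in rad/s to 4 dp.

(-8.6667, -6.3333, -17.0000, 2.0000)

k = lx + ly = 0.2 + 0.2 = 0.4000;  k·ωz = 0.4000·0.8 = 0.3200
ω₁ (FL) = (vx − vy − k·ωz)/r = -0.5200/0.06 = -8.6667
ω₂ (FR) = (vx + vy + k·ωz)/r = -0.3800/0.06 = -6.3333
ω₃ (RL) = (vx + vy − k·ωz)/r = -1.0200/0.06 = -17.0000
ω₄ (RR) = (vx − vy + k·ωz)/r = 0.1200/0.06 = 2.0000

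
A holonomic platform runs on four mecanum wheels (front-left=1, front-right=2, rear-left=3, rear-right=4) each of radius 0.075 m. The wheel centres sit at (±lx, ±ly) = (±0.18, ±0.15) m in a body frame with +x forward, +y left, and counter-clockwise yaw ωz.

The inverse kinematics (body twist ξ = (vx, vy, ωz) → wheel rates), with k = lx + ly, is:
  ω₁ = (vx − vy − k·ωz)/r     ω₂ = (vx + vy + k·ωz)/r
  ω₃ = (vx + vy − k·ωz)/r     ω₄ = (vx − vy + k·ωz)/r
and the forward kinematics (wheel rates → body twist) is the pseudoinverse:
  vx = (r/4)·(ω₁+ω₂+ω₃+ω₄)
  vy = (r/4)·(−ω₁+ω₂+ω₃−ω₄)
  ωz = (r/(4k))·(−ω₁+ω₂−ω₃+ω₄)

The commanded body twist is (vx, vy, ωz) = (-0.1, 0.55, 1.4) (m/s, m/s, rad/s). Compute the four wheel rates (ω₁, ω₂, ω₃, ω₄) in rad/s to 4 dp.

(-14.8267, 12.1600, -0.1600, -2.5067)

k = lx + ly = 0.18 + 0.15 = 0.3300;  k·ωz = 0.3300·1.4 = 0.4620
ω₁ (FL) = (vx − vy − k·ωz)/r = -1.1120/0.075 = -14.8267
ω₂ (FR) = (vx + vy + k·ωz)/r = 0.9120/0.075 = 12.1600
ω₃ (RL) = (vx + vy − k·ωz)/r = -0.0120/0.075 = -0.1600
ω₄ (RR) = (vx − vy + k·ωz)/r = -0.1880/0.075 = -2.5067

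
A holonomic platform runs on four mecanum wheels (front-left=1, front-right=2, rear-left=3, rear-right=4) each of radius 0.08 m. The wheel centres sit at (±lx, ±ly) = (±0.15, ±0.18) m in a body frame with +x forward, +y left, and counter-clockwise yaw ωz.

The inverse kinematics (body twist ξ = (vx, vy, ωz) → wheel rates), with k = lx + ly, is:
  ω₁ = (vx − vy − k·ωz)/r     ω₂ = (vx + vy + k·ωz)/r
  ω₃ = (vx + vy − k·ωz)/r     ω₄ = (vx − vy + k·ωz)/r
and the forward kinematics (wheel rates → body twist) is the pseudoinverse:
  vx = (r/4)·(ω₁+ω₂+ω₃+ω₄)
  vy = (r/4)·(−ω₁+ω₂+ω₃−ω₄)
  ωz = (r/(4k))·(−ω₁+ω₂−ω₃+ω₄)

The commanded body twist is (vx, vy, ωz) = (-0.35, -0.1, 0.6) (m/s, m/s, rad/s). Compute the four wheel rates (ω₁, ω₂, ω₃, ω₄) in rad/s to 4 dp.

(-5.6000, -3.1500, -8.1000, -0.6500)

k = lx + ly = 0.15 + 0.18 = 0.3300;  k·ωz = 0.3300·0.6 = 0.1980
ω₁ (FL) = (vx − vy − k·ωz)/r = -0.4480/0.08 = -5.6000
ω₂ (FR) = (vx + vy + k·ωz)/r = -0.2520/0.08 = -3.1500
ω₃ (RL) = (vx + vy − k·ωz)/r = -0.6480/0.08 = -8.1000
ω₄ (RR) = (vx − vy + k·ωz)/r = -0.0520/0.08 = -0.6500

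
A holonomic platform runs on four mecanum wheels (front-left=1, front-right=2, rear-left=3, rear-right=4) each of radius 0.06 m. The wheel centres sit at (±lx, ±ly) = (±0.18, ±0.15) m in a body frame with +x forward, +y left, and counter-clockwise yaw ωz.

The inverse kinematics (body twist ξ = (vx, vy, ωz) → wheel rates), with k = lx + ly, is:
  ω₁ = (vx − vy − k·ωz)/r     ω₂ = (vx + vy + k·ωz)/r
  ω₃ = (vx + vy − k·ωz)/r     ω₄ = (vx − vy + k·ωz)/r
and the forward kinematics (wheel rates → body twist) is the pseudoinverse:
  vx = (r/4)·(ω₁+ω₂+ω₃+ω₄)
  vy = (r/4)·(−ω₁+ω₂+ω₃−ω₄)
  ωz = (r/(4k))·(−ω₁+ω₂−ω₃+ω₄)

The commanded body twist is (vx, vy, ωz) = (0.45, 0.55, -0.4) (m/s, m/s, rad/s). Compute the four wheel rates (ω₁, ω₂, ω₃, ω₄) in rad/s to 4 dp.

(0.5333, 14.4667, 18.8667, -3.8667)

k = lx + ly = 0.18 + 0.15 = 0.3300;  k·ωz = 0.3300·-0.4 = -0.1320
ω₁ (FL) = (vx − vy − k·ωz)/r = 0.0320/0.06 = 0.5333
ω₂ (FR) = (vx + vy + k·ωz)/r = 0.8680/0.06 = 14.4667
ω₃ (RL) = (vx + vy − k·ωz)/r = 1.1320/0.06 = 18.8667
ω₄ (RR) = (vx − vy + k·ωz)/r = -0.2320/0.06 = -3.8667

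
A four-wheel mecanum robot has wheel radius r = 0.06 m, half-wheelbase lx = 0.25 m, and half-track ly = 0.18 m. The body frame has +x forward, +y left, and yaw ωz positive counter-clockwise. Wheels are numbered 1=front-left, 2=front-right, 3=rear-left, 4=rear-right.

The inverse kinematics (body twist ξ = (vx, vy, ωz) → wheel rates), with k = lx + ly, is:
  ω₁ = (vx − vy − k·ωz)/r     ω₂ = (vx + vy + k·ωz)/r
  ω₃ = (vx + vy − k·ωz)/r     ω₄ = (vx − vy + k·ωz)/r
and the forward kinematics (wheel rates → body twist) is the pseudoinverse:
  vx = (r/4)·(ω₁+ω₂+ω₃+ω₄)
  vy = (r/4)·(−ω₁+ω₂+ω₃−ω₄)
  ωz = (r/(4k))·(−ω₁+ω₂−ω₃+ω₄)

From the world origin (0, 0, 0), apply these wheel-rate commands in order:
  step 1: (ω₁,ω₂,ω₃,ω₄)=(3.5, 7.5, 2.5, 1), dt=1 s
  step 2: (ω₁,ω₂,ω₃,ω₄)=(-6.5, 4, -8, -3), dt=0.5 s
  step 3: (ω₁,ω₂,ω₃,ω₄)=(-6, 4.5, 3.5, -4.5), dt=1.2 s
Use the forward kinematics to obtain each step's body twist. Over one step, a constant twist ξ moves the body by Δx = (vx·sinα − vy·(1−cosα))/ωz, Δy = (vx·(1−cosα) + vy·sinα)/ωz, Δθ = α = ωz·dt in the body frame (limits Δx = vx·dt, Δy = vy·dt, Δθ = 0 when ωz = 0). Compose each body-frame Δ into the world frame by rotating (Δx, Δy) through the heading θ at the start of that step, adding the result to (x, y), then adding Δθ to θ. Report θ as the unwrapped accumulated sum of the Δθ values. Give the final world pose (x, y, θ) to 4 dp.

(-0.0678, 0.3971, 0.4622)

step 1: ξ=(vx,vy,ωz)=(0.2175, 0.0825, 0.0872), dt=1.0 → body Δ=(0.2136, 0.0919, 0.0872) → world pose (0.2136, 0.0919, 0.0872)
step 2: ξ=(vx,vy,ωz)=(-0.2025, 0.0825, 0.5407), dt=0.5 → body Δ=(-0.1056, 0.0271, 0.2703) → world pose (0.1061, 0.1097, 0.3576)
step 3: ξ=(vx,vy,ωz)=(-0.0375, 0.2775, 0.0872), dt=1.2 → body Δ=(-0.0623, 0.3300, 0.1047) → world pose (-0.0678, 0.3971, 0.4622)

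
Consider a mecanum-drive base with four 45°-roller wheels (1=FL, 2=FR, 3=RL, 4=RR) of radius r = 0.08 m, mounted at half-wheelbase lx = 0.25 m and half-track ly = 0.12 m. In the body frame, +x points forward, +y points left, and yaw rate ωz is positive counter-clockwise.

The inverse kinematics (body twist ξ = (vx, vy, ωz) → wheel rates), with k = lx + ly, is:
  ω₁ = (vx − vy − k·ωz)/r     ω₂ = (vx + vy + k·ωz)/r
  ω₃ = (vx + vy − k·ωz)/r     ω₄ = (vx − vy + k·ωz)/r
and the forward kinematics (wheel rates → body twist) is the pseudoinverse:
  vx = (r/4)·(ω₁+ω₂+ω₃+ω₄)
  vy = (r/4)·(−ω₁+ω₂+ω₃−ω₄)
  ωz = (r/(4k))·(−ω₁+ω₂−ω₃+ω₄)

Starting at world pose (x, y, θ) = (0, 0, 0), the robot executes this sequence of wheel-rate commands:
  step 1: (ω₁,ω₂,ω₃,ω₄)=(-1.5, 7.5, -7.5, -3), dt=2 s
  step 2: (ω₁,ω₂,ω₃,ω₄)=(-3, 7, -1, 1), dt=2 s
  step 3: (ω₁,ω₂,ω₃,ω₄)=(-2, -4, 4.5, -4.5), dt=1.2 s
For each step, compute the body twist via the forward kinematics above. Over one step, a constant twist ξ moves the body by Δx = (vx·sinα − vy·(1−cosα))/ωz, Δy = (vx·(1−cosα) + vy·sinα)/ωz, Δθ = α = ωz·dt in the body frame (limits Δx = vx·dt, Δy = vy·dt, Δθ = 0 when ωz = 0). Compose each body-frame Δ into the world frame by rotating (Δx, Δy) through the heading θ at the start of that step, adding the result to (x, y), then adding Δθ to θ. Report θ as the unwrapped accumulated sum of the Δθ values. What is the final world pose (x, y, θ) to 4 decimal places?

step 1: ξ=(vx,vy,ωz)=(-0.0900, 0.0900, 0.7297), dt=2.0 → body Δ=(-0.2322, 0.0129, 1.4595) → world pose (-0.2322, 0.0129, 1.4595)
step 2: ξ=(vx,vy,ωz)=(0.0800, 0.1600, 0.6486), dt=2.0 → body Δ=(-0.0613, 0.3275, 1.2973) → world pose (-0.5645, -0.0116, 2.7568)
step 3: ξ=(vx,vy,ωz)=(-0.1200, 0.1400, -0.5946), dt=1.2 → body Δ=(-0.0747, 0.2033, -0.7135) → world pose (-0.5716, -0.2281, 2.0432)

(-0.5716, -0.2281, 2.0432)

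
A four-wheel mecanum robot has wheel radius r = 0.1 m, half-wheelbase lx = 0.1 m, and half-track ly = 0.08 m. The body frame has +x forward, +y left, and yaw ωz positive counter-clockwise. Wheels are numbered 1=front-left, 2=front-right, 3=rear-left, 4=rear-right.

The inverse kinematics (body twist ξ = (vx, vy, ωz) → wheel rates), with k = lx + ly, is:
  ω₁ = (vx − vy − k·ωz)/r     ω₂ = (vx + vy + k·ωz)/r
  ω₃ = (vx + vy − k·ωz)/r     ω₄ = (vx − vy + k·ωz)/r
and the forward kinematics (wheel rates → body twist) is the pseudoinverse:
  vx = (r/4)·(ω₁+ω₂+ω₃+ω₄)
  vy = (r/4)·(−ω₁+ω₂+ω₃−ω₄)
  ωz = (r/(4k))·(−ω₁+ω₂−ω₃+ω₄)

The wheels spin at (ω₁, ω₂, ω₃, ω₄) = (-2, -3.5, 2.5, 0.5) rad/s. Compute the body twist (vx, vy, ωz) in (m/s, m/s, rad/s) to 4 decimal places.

k = lx + ly = 0.1 + 0.08 = 0.1800
ω₁+ω₂+ω₃+ω₄ = -2.5000  →  vx = (0.1/4)·-2.5000 = -0.0625
−ω₁+ω₂+ω₃−ω₄ = 0.5000  →  vy = (0.1/4)·0.5000 = 0.0125
−ω₁+ω₂−ω₃+ω₄ = -3.5000  →  ωz = (0.1/0.7200)·-3.5000 = -0.4861

(-0.0625, 0.0125, -0.4861)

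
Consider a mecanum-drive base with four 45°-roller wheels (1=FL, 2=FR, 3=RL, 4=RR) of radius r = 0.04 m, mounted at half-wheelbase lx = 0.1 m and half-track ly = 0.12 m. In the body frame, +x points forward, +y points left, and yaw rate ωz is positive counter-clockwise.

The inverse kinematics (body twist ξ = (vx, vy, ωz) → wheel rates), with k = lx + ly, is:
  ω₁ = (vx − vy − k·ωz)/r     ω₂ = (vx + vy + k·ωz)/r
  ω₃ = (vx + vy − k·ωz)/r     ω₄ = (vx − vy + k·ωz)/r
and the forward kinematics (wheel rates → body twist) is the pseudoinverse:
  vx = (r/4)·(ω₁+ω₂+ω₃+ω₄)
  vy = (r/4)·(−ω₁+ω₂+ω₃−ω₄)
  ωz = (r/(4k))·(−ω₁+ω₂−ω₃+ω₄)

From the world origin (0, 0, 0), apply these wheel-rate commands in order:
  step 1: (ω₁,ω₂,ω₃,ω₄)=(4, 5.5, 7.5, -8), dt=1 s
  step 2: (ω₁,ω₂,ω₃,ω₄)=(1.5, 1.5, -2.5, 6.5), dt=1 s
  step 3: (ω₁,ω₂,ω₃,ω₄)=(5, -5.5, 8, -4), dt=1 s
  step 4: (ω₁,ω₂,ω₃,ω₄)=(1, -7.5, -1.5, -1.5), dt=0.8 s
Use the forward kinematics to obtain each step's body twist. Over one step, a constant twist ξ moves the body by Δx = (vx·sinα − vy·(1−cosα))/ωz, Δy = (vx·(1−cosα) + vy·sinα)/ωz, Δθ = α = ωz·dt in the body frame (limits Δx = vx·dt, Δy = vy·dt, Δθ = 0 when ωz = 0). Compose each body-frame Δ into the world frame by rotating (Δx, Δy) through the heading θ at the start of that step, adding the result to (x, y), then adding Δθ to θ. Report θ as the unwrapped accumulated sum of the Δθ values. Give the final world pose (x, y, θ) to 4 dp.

step 1: ξ=(vx,vy,ωz)=(0.0900, 0.1700, -0.6364), dt=1.0 → body Δ=(0.1363, 0.1311, -0.6364) → world pose (0.1363, 0.1311, -0.6364)
step 2: ξ=(vx,vy,ωz)=(0.0700, -0.0900, 0.4091), dt=1.0 → body Δ=(0.0862, -0.0734, 0.4091) → world pose (0.1621, 0.0208, -0.2273)
step 3: ξ=(vx,vy,ωz)=(0.0350, 0.0150, -1.0227), dt=1.0 → body Δ=(0.0362, -0.0039, -1.0227) → world pose (0.1965, 0.0089, -1.2500)
step 4: ξ=(vx,vy,ωz)=(-0.0950, -0.0850, -0.3864), dt=0.8 → body Δ=(-0.0852, -0.0553, -0.3091) → world pose (0.1172, 0.0723, -1.5591)

(0.1172, 0.0723, -1.5591)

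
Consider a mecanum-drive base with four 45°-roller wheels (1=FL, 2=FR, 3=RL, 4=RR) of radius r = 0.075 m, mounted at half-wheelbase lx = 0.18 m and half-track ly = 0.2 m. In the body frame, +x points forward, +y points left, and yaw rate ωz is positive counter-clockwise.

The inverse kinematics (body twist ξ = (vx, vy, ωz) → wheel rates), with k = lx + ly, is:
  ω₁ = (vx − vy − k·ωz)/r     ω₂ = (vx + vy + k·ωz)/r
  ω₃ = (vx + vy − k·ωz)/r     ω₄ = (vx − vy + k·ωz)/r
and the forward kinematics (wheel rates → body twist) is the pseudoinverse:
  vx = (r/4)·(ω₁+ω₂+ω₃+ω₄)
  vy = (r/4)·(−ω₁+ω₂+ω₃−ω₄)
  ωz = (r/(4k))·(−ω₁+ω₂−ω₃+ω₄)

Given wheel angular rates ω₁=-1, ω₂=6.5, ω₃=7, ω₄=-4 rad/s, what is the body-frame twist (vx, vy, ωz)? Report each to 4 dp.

k = lx + ly = 0.18 + 0.2 = 0.3800
ω₁+ω₂+ω₃+ω₄ = 8.5000  →  vx = (0.075/4)·8.5000 = 0.1594
−ω₁+ω₂+ω₃−ω₄ = 18.5000  →  vy = (0.075/4)·18.5000 = 0.3469
−ω₁+ω₂−ω₃+ω₄ = -3.5000  →  ωz = (0.075/1.5200)·-3.5000 = -0.1727

(0.1594, 0.3469, -0.1727)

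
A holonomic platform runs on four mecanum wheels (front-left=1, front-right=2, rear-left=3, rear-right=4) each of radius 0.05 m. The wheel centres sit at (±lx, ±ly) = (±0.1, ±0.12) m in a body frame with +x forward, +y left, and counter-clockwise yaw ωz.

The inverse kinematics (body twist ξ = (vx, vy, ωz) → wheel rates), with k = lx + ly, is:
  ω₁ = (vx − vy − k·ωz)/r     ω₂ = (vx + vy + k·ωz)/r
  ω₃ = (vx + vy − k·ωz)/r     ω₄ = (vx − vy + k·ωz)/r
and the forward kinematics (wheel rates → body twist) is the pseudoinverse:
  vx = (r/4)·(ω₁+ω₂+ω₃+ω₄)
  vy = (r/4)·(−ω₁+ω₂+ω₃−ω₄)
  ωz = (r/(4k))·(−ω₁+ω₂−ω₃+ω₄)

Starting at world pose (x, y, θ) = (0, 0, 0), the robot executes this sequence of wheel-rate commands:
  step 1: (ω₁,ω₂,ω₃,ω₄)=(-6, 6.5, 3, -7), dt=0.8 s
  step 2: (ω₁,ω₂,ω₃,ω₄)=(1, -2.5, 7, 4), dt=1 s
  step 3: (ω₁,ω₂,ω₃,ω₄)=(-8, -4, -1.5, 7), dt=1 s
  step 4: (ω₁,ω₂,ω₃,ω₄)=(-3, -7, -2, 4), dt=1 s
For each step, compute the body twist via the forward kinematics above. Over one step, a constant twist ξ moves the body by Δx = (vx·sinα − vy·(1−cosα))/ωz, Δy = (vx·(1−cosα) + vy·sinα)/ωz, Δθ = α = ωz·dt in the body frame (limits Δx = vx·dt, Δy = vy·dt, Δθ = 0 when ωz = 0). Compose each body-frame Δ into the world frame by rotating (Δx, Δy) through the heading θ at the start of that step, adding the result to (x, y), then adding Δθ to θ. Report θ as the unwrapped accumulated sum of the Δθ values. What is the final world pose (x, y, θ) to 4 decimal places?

step 1: ξ=(vx,vy,ωz)=(-0.0438, 0.2812, 0.1420), dt=0.8 → body Δ=(-0.0477, 0.2225, 0.1136) → world pose (-0.0477, 0.2225, 0.1136)
step 2: ξ=(vx,vy,ωz)=(0.1188, -0.0062, -0.3693), dt=1.0 → body Δ=(0.1149, -0.0278, -0.3693) → world pose (0.0696, 0.2080, -0.2557)
step 3: ξ=(vx,vy,ωz)=(-0.0813, -0.0563, 0.7102), dt=1.0 → body Δ=(-0.0554, -0.0793, 0.7102) → world pose (-0.0041, 0.1453, 0.4545)
step 4: ξ=(vx,vy,ωz)=(-0.1000, -0.1250, 0.1136), dt=1.0 → body Δ=(-0.0927, -0.1304, 0.1136) → world pose (-0.0301, -0.0126, 0.5682)

(-0.0301, -0.0126, 0.5682)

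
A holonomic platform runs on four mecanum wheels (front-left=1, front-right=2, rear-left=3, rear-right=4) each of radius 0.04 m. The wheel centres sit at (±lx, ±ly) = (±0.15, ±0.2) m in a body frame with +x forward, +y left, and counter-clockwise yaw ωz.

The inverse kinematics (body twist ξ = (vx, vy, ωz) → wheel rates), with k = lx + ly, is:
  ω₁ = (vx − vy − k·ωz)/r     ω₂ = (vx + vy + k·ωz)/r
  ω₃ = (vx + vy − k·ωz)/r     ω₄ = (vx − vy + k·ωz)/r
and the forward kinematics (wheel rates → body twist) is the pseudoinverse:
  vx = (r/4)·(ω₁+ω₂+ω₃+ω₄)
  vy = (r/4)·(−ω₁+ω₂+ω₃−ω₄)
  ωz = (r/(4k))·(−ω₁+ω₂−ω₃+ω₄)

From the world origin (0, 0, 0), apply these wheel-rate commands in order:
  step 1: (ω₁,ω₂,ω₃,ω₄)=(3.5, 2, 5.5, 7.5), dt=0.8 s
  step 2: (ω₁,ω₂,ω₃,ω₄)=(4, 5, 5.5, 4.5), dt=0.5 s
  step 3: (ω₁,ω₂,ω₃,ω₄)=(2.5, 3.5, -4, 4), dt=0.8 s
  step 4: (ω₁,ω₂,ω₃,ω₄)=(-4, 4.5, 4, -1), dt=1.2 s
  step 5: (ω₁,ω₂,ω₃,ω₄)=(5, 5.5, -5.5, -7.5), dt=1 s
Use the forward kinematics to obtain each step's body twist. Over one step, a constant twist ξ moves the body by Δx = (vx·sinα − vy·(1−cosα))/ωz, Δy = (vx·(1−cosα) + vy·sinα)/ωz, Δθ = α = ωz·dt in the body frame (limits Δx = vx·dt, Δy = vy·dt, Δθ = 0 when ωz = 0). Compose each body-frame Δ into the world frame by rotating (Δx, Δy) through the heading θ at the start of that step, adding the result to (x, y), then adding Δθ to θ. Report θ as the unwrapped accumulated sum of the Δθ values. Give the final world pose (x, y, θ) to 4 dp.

step 1: ξ=(vx,vy,ωz)=(0.1850, -0.0350, 0.0143), dt=0.8 → body Δ=(0.1482, -0.0272, 0.0114) → world pose (0.1482, -0.0272, 0.0114)
step 2: ξ=(vx,vy,ωz)=(0.1900, 0.0200, 0.0000), dt=0.5 → body Δ=(0.0950, 0.0100, 0.0000) → world pose (0.2430, -0.0161, 0.0114)
step 3: ξ=(vx,vy,ωz)=(0.0600, -0.0700, 0.2571), dt=0.8 → body Δ=(0.0534, -0.0507, 0.2057) → world pose (0.2970, -0.0661, 0.2171)
step 4: ξ=(vx,vy,ωz)=(0.0350, 0.1350, 0.1000), dt=1.2 → body Δ=(0.0322, 0.1641, 0.1200) → world pose (0.2931, 0.1011, 0.3371)
step 5: ξ=(vx,vy,ωz)=(-0.0250, 0.0250, -0.0429), dt=1.0 → body Δ=(-0.0245, 0.0255, -0.0429) → world pose (0.2616, 0.1171, 0.2943)

(0.2616, 0.1171, 0.2943)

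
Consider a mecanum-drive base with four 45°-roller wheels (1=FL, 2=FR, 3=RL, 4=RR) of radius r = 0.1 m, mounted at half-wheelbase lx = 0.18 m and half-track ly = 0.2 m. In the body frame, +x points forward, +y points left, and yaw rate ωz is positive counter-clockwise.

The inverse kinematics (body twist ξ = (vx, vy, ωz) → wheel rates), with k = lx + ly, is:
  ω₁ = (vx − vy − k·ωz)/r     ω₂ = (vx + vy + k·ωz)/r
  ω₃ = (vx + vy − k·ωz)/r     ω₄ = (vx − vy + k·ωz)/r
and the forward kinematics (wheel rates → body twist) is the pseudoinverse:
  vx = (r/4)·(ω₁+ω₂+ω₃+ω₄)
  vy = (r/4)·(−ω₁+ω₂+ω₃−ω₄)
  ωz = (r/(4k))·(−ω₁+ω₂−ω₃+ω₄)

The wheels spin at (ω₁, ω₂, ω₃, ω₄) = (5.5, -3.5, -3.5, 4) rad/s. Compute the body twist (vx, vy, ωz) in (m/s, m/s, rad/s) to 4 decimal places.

(0.0625, -0.4125, -0.0987)

k = lx + ly = 0.18 + 0.2 = 0.3800
ω₁+ω₂+ω₃+ω₄ = 2.5000  →  vx = (0.1/4)·2.5000 = 0.0625
−ω₁+ω₂+ω₃−ω₄ = -16.5000  →  vy = (0.1/4)·-16.5000 = -0.4125
−ω₁+ω₂−ω₃+ω₄ = -1.5000  →  ωz = (0.1/1.5200)·-1.5000 = -0.0987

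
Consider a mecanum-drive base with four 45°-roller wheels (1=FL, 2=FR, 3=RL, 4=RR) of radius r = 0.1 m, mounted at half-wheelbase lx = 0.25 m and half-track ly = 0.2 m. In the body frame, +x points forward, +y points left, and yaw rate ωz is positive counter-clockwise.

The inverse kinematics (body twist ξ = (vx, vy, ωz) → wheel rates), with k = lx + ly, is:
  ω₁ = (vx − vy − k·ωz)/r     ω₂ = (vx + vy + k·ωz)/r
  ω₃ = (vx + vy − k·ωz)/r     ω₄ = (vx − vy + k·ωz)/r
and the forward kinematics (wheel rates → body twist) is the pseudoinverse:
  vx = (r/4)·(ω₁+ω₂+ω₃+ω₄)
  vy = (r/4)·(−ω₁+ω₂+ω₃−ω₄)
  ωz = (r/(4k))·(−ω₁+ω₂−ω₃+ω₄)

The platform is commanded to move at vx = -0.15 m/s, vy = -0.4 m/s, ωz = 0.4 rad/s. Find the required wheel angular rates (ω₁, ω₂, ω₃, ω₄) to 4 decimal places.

(0.7000, -3.7000, -7.3000, 4.3000)

k = lx + ly = 0.25 + 0.2 = 0.4500;  k·ωz = 0.4500·0.4 = 0.1800
ω₁ (FL) = (vx − vy − k·ωz)/r = 0.0700/0.1 = 0.7000
ω₂ (FR) = (vx + vy + k·ωz)/r = -0.3700/0.1 = -3.7000
ω₃ (RL) = (vx + vy − k·ωz)/r = -0.7300/0.1 = -7.3000
ω₄ (RR) = (vx − vy + k·ωz)/r = 0.4300/0.1 = 4.3000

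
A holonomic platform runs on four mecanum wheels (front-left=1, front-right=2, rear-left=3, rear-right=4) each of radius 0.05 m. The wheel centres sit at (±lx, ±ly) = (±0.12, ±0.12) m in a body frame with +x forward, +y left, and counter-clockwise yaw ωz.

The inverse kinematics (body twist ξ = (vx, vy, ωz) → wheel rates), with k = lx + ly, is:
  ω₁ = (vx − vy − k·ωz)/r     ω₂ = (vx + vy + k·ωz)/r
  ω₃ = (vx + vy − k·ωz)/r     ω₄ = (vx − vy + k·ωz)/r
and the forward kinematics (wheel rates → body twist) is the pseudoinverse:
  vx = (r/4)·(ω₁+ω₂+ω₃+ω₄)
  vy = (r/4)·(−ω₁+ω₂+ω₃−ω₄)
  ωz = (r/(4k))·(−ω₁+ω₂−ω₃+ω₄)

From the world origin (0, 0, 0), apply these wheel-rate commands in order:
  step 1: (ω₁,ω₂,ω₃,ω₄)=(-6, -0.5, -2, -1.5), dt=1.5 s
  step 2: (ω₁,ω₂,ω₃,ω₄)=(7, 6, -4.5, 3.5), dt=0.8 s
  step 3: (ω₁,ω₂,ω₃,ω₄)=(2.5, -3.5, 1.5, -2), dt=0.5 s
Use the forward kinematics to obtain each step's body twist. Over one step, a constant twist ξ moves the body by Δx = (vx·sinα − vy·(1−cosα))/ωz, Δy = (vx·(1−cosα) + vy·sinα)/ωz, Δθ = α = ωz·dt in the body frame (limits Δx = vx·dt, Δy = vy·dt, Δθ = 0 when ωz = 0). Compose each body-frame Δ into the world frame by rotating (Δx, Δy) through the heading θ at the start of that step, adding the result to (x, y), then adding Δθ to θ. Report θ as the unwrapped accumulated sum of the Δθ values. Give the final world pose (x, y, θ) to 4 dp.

(-0.0511, 0.0248, 0.5130)

step 1: ξ=(vx,vy,ωz)=(-0.1250, 0.0625, 0.3125), dt=1.5 → body Δ=(-0.2023, 0.0472, 0.4688) → world pose (-0.2023, 0.0472, 0.4688)
step 2: ξ=(vx,vy,ωz)=(0.1500, -0.1125, 0.3646), dt=0.8 → body Δ=(0.1313, -0.0714, 0.2917) → world pose (-0.0529, 0.0429, 0.7604)
step 3: ξ=(vx,vy,ωz)=(-0.0188, -0.0312, -0.4948), dt=0.5 → body Δ=(-0.0112, -0.0143, -0.2474) → world pose (-0.0511, 0.0248, 0.5130)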